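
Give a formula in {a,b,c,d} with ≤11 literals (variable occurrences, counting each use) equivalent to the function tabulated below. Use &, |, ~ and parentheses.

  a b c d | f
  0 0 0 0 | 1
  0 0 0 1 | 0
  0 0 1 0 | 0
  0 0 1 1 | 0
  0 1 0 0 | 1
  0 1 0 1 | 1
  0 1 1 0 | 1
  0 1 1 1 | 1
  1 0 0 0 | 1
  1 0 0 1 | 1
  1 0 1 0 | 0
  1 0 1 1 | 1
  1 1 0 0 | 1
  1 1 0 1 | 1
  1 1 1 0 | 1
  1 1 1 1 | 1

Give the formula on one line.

(((a & ~b) | (b | (~d & ~a))) & (~c | (b | d)))

  ~b = 1111000011110000
  (a & ~b) = 0000000011110000
  ~d = 1010101010101010
  ~a = 1111111100000000
  (~d & ~a) = 1010101000000000
  (b | (~d & ~a)) = 1010111100001111
  ((a & ~b) | (b | (~d & ~a))) = 1010111111111111
  ~c = 1100110011001100
  (b | d) = 0101111101011111
  (~c | (b | d)) = 1101111111011111
  (((a & ~b) | (b | (~d & ~a))) & (~c | (b | d))) = 1000111111011111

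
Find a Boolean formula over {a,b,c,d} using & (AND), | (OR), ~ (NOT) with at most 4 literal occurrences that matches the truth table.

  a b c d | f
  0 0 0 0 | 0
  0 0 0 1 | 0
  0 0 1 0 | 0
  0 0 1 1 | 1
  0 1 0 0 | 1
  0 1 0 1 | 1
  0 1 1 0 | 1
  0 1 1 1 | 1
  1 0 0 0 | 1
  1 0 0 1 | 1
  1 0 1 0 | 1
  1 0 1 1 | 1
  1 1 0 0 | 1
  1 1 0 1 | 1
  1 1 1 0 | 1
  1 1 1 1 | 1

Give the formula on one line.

((c & d) | (b | a))

  (c & d) = 0001000100010001
  (b | a) = 0000111111111111
  ((c & d) | (b | a)) = 0001111111111111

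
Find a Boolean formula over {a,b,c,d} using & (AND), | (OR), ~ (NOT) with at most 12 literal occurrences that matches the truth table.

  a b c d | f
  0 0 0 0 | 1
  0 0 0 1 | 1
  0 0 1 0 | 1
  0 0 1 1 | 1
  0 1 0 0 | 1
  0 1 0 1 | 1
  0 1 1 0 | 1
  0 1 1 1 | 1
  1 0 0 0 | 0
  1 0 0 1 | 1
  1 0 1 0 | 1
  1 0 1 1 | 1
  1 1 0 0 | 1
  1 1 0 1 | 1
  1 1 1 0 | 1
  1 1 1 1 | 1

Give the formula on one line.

  ~a = 1111111100000000
  (d | c) = 0111011101110111
  (~a | (d | c)) = 1111111101110111
  ~d = 1010101010101010
  (c | ~d) = 1011101110111011
  ~c = 1100110011001100
  (~d & ~c) = 1000100010001000
  ((~d & ~c) & ~a) = 1000100000000000
  (((~d & ~c) & ~a) | b) = 1000111100001111
  ((c | ~d) & (((~d & ~c) & ~a) | b)) = 1000101100001011
  ((~a | (d | c)) | ((c | ~d) & (((~d & ~c) & ~a) | b))) = 1111111101111111

((~a | (d | c)) | ((c | ~d) & (((~d & ~c) & ~a) | b)))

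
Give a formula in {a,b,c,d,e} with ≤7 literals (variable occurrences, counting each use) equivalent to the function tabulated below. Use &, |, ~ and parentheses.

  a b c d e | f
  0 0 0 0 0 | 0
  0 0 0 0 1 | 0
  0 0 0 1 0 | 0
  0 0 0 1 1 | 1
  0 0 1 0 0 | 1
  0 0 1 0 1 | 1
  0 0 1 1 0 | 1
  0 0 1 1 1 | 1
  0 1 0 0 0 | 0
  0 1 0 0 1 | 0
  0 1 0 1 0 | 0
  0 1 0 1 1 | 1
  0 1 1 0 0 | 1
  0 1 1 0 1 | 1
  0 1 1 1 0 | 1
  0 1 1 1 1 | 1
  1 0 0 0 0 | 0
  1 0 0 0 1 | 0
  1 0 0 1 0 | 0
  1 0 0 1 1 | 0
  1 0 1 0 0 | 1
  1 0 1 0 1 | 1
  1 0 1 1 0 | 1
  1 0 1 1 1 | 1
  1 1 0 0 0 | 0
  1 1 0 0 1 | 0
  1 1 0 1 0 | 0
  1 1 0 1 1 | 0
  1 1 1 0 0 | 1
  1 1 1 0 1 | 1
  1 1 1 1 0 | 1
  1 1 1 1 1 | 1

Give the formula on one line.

  ~a = 11111111111111110000000000000000
  (~a & e) = 01010101010101010000000000000000
  ~d = 11001100110011001100110011001100
  ((~a & e) | ~d) = 11011101110111011100110011001100
  (d & ((~a & e) | ~d)) = 00010001000100010000000000000000
  ((d & ((~a & e) | ~d)) | c) = 00011111000111110000111100001111

((d & ((~a & e) | ~d)) | c)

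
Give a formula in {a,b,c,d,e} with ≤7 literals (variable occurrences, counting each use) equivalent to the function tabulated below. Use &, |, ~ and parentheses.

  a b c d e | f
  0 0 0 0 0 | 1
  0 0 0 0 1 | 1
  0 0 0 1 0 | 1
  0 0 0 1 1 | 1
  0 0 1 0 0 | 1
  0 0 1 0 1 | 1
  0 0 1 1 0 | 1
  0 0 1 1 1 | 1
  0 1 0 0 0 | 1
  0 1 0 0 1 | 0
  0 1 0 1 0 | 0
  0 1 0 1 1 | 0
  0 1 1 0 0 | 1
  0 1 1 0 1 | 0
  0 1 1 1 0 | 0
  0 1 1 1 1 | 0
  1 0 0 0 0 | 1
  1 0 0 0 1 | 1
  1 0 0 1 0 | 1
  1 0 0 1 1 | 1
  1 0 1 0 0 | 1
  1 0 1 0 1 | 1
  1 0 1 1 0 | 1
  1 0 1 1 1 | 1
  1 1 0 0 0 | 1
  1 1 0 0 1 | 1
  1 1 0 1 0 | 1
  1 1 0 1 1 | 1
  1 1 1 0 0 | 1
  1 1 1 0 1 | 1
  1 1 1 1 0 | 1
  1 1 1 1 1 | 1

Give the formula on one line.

  ~d = 11001100110011001100110011001100
  ~e = 10101010101010101010101010101010
  (~d & ~e) = 10001000100010001000100010001000
  ((~d & ~e) | a) = 10001000100010001111111111111111
  ~a = 11111111111111110000000000000000
  ~b = 11111111000000001111111100000000
  (~a & ~b) = 11111111000000000000000000000000
  (((~d & ~e) | a) | (~a & ~b)) = 11111111100010001111111111111111

(((~d & ~e) | a) | (~a & ~b))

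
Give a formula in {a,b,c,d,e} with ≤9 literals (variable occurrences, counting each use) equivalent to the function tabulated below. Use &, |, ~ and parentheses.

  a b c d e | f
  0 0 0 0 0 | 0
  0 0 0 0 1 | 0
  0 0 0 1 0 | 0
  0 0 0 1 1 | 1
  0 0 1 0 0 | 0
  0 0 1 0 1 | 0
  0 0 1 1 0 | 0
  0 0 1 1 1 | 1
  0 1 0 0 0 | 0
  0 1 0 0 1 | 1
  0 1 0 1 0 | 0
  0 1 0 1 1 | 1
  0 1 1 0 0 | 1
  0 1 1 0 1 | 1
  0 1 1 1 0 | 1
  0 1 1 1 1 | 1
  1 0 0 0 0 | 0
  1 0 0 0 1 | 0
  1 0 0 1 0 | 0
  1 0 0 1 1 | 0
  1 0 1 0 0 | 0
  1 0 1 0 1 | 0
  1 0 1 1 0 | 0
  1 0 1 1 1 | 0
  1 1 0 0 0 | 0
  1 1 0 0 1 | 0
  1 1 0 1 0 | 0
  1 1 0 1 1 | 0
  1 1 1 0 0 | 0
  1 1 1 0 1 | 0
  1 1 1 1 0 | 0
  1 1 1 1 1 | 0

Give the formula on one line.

  (e | c) = 01011111010111110101111101011111
  ~b = 11111111000000001111111100000000
  ((e | c) | ~b) = 11111111010111111111111101011111
  (d | b) = 00110011111111110011001111111111
  (((e | c) | ~b) & (d | b)) = 00110011010111110011001101011111
  ~a = 11111111111111110000000000000000
  ((((e | c) | ~b) & (d | b)) & ~a) = 00110011010111110000000000000000
  (e | b) = 01010101111111110101010111111111
  (((((e | c) | ~b) & (d | b)) & ~a) & (e | b)) = 00010001010111110000000000000000

(((((e | c) | ~b) & (d | b)) & ~a) & (e | b))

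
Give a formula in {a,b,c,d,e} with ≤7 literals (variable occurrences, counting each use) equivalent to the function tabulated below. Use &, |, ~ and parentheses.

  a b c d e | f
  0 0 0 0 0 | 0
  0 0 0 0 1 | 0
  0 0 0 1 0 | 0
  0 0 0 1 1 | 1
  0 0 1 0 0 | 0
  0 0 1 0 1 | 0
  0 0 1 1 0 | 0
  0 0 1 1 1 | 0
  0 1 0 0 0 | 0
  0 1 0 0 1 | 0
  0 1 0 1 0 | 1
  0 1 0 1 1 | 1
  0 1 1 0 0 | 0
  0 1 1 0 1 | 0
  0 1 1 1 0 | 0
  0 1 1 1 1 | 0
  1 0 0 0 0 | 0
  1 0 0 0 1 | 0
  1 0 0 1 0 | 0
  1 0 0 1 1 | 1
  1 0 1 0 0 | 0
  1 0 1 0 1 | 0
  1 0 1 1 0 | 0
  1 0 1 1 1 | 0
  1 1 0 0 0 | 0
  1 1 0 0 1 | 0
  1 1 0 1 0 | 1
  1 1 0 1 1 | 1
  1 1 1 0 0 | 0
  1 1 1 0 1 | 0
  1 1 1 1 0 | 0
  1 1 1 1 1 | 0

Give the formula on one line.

  ~c = 11110000111100001111000011110000
  (d & ~c) = 00110000001100000011000000110000
  (c | b) = 00001111111111110000111111111111
  (e | (c | b)) = 01011111111111110101111111111111
  ((d & ~c) & (e | (c | b))) = 00010000001100000001000000110000

((d & ~c) & (e | (c | b)))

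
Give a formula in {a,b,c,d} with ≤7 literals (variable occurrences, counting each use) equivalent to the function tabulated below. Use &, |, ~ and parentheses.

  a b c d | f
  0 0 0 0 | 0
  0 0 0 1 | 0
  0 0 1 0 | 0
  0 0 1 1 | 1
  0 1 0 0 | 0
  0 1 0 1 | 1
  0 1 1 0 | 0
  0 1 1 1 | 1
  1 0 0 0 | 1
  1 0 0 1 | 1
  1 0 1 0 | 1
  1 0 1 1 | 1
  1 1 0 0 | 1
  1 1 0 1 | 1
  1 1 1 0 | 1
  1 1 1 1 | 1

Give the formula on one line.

  (b | c) = 0011111100111111
  ((b | c) & d) = 0001010100010101
  (a | ((b | c) & d)) = 0001010111111111

(a | ((b | c) & d))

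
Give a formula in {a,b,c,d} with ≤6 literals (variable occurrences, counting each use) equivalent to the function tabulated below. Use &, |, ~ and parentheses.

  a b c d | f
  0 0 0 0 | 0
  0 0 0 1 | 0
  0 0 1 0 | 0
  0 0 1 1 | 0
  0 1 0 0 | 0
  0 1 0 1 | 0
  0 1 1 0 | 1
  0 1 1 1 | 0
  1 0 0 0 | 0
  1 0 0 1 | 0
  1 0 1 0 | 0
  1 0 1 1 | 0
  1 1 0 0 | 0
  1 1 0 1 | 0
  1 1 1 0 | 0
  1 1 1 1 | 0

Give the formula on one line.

  ~a = 1111111100000000
  ~c = 1100110011001100
  (~a | ~c) = 1111111111001100
  ~d = 1010101010101010
  ((~a | ~c) & ~d) = 1010101010001000
  (((~a | ~c) & ~d) & c) = 0010001000000000
  (a | b) = 0000111111111111
  ((((~a | ~c) & ~d) & c) & (a | b)) = 0000001000000000

((((~a | ~c) & ~d) & c) & (a | b))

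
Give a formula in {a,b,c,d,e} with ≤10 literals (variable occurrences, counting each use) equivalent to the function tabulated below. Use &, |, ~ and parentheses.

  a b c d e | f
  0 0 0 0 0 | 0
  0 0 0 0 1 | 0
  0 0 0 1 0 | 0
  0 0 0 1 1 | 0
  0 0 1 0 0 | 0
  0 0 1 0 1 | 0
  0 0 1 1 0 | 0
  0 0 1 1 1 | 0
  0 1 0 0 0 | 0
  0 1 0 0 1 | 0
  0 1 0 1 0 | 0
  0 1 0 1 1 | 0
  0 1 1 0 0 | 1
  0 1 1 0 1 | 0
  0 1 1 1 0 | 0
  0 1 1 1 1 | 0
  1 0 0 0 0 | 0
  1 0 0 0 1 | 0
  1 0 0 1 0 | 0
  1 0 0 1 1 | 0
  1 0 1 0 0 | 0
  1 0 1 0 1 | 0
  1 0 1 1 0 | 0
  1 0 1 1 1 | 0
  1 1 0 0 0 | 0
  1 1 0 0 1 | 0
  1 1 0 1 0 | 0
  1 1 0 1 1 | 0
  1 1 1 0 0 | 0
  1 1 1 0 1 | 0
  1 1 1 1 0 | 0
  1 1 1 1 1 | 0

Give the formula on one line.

  ~b = 11111111000000001111111100000000
  (~b & a) = 00000000000000001111111100000000
  (b | (~b & a)) = 00000000111111111111111111111111
  ~d = 11001100110011001100110011001100
  ~a = 11111111111111110000000000000000
  (~a | e) = 11111111111111110101010101010101
  (~d & (~a | e)) = 11001100110011000100010001000100
  ((b | (~b & a)) & (~d & (~a | e))) = 00000000110011000100010001000100
  ~e = 10101010101010101010101010101010
  (((b | (~b & a)) & (~d & (~a | e))) & ~e) = 00000000100010000000000000000000
  (c & (((b | (~b & a)) & (~d & (~a | e))) & ~e)) = 00000000000010000000000000000000

(c & (((b | (~b & a)) & (~d & (~a | e))) & ~e))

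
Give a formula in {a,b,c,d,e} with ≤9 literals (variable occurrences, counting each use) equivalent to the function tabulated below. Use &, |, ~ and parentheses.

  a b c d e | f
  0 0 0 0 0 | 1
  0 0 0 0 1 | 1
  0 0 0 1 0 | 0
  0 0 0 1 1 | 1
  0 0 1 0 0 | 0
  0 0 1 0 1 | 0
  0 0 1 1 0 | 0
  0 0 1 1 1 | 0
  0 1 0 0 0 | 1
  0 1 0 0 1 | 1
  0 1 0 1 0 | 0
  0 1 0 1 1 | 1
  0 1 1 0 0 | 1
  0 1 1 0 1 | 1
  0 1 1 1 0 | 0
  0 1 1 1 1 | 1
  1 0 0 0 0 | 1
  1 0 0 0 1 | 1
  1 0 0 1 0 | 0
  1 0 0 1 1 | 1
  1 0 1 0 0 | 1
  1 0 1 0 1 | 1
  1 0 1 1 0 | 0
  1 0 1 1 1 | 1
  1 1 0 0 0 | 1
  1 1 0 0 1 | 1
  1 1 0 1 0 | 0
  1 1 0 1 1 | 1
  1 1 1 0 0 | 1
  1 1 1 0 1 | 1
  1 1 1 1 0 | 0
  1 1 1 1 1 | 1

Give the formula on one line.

(((b | a) | (b | ~c)) & (e | ~d))

  (b | a) = 00000000111111111111111111111111
  ~c = 11110000111100001111000011110000
  (b | ~c) = 11110000111111111111000011111111
  ((b | a) | (b | ~c)) = 11110000111111111111111111111111
  ~d = 11001100110011001100110011001100
  (e | ~d) = 11011101110111011101110111011101
  (((b | a) | (b | ~c)) & (e | ~d)) = 11010000110111011101110111011101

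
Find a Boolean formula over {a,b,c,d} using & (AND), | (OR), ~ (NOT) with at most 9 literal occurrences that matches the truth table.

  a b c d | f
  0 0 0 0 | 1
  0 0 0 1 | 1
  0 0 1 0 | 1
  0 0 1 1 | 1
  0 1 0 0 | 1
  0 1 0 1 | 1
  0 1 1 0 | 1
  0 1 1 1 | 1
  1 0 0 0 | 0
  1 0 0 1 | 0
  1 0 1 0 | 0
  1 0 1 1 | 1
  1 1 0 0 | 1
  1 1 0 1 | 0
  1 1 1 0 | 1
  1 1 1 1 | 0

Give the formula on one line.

  ~a = 1111111100000000
  ~d = 1010101010101010
  ~b = 1111000011110000
  (d & ~b) = 0101000001010000
  (c & (d & ~b)) = 0001000000010000
  (~d | (c & (d & ~b))) = 1011101010111010
  (b | d) = 0101111101011111
  ((~d | (c & (d & ~b))) & (b | d)) = 0001101000011010
  (~a | ((~d | (c & (d & ~b))) & (b | d))) = 1111111100011010

(~a | ((~d | (c & (d & ~b))) & (b | d)))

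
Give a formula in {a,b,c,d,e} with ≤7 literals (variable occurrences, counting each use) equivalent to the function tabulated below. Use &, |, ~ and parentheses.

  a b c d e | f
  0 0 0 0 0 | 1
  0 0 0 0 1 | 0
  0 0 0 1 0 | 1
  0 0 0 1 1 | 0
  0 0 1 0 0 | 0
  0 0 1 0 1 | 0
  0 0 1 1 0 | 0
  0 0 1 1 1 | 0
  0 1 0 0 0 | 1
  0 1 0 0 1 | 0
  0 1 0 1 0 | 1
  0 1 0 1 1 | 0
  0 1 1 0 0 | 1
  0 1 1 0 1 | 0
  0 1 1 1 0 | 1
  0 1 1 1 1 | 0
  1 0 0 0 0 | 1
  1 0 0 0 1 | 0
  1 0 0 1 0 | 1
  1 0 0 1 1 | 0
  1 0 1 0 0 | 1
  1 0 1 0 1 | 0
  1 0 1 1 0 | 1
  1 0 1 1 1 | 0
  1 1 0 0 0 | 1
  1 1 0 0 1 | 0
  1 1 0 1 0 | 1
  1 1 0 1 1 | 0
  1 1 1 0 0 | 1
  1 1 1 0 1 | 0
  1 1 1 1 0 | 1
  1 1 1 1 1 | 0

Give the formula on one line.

(~e & (b | ((~c | e) | (c & (~c | a)))))

  ~e = 10101010101010101010101010101010
  ~c = 11110000111100001111000011110000
  (~c | e) = 11110101111101011111010111110101
  (~c | a) = 11110000111100001111111111111111
  (c & (~c | a)) = 00000000000000000000111100001111
  ((~c | e) | (c & (~c | a))) = 11110101111101011111111111111111
  (b | ((~c | e) | (c & (~c | a)))) = 11110101111111111111111111111111
  (~e & (b | ((~c | e) | (c & (~c | a))))) = 10100000101010101010101010101010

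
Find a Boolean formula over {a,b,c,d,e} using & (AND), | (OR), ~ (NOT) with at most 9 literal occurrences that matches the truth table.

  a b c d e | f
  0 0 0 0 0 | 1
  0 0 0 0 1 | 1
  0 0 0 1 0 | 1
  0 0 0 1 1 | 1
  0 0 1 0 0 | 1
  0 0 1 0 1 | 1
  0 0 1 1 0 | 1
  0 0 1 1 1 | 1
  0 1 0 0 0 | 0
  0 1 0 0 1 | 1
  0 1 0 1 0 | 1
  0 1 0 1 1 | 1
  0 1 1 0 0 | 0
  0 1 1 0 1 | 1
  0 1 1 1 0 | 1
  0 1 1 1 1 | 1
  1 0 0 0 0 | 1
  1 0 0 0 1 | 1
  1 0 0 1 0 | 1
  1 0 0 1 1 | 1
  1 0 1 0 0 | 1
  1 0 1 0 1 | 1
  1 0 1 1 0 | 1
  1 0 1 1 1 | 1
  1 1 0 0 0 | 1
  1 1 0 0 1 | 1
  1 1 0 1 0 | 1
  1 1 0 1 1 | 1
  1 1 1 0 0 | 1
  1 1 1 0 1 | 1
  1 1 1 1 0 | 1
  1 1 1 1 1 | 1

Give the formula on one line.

  (a | e) = 01010101010101011111111111111111
  ~d = 11001100110011001100110011001100
  ((a | e) & ~d) = 01000100010001001100110011001100
  (d | ((a | e) & ~d)) = 01110111011101111111111111111111
  ~b = 11111111000000001111111100000000
  (a | ~b) = 11111111000000001111111111111111
  ((d | ((a | e) & ~d)) | (a | ~b)) = 11111111011101111111111111111111

((d | ((a | e) & ~d)) | (a | ~b))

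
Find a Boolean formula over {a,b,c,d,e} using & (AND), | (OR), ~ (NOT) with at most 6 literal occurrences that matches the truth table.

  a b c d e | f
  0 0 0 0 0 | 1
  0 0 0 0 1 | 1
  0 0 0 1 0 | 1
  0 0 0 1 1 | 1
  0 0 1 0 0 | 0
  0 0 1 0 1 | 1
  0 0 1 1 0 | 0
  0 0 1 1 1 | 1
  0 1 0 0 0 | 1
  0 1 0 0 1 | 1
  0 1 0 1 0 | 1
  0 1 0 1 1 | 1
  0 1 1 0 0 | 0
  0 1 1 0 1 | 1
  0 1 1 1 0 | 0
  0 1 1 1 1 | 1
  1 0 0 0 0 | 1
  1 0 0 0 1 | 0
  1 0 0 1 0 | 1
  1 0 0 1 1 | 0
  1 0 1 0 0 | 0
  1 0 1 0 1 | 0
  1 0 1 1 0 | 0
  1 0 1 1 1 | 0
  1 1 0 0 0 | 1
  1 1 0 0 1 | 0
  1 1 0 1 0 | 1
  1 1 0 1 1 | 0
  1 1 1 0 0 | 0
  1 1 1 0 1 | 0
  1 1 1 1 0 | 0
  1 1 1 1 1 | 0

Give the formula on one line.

((~a & e) | (~c & ~e))

  ~a = 11111111111111110000000000000000
  (~a & e) = 01010101010101010000000000000000
  ~c = 11110000111100001111000011110000
  ~e = 10101010101010101010101010101010
  (~c & ~e) = 10100000101000001010000010100000
  ((~a & e) | (~c & ~e)) = 11110101111101011010000010100000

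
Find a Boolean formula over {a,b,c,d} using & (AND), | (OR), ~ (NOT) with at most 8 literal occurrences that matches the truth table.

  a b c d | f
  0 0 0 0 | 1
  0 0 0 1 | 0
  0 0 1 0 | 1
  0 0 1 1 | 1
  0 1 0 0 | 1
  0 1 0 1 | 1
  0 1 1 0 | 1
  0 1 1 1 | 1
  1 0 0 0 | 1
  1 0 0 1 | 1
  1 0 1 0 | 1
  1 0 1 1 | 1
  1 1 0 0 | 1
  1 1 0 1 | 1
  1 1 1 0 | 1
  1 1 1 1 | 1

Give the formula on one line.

  ~a = 1111111100000000
  (c & ~a) = 0011001100000000
  ~d = 1010101010101010
  (~d | a) = 1010101011111111
  ((c & ~a) | (~d | a)) = 1011101111111111
  (b & ~a) = 0000111100000000
  (d | c) = 0111011101110111
  ((b & ~a) & (d | c)) = 0000011100000000
  (((c & ~a) | (~d | a)) | ((b & ~a) & (d | c))) = 1011111111111111

(((c & ~a) | (~d | a)) | ((b & ~a) & (d | c)))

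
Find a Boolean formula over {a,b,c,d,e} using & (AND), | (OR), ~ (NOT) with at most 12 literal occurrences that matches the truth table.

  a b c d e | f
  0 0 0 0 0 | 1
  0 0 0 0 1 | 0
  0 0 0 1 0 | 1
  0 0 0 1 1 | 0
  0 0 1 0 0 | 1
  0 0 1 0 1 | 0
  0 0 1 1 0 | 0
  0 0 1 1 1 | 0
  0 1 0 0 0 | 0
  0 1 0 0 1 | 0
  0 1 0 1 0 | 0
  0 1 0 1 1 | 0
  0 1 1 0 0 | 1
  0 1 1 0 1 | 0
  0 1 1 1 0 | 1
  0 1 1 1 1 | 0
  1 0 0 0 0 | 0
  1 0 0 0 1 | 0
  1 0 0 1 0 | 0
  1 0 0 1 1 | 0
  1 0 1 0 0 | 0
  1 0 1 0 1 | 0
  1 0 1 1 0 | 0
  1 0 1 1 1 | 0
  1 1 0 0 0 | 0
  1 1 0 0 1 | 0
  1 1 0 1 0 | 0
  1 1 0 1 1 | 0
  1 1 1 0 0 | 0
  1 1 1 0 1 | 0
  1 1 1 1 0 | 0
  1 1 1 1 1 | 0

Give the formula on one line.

((b | (~d | ~c)) & ((((c & e) | ~b) | c) & (~e & ~a)))

  ~d = 11001100110011001100110011001100
  ~c = 11110000111100001111000011110000
  (~d | ~c) = 11111100111111001111110011111100
  (b | (~d | ~c)) = 11111100111111111111110011111111
  (c & e) = 00000101000001010000010100000101
  ~b = 11111111000000001111111100000000
  ((c & e) | ~b) = 11111111000001011111111100000101
  (((c & e) | ~b) | c) = 11111111000011111111111100001111
  ~e = 10101010101010101010101010101010
  ~a = 11111111111111110000000000000000
  (~e & ~a) = 10101010101010100000000000000000
  ((((c & e) | ~b) | c) & (~e & ~a)) = 10101010000010100000000000000000
  ((b | (~d | ~c)) & ((((c & e) | ~b) | c) & (~e & ~a))) = 10101000000010100000000000000000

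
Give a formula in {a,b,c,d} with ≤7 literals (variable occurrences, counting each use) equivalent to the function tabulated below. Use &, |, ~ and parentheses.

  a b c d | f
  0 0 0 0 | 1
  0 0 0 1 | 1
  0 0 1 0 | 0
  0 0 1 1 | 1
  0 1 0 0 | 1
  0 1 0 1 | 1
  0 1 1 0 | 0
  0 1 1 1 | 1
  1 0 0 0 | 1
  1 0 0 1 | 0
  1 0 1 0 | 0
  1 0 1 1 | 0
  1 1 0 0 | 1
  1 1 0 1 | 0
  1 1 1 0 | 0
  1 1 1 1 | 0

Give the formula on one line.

  ~c = 1100110011001100
  (d | ~c) = 1101110111011101
  ~d = 1010101010101010
  ~a = 1111111100000000
  (~d | ~a) = 1111111110101010
  ((d | ~c) & (~d | ~a)) = 1101110110001000

((d | ~c) & (~d | ~a))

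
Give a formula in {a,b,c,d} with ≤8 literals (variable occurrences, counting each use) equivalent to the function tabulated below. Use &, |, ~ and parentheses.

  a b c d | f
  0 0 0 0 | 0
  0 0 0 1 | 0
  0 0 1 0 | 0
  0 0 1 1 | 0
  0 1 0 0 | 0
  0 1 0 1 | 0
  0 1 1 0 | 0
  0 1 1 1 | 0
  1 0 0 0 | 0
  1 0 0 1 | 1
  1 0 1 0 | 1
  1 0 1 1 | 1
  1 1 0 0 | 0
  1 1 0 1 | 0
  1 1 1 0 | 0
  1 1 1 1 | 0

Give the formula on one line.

((a & (~b | ~a)) & (c | d))

  ~b = 1111000011110000
  ~a = 1111111100000000
  (~b | ~a) = 1111111111110000
  (a & (~b | ~a)) = 0000000011110000
  (c | d) = 0111011101110111
  ((a & (~b | ~a)) & (c | d)) = 0000000001110000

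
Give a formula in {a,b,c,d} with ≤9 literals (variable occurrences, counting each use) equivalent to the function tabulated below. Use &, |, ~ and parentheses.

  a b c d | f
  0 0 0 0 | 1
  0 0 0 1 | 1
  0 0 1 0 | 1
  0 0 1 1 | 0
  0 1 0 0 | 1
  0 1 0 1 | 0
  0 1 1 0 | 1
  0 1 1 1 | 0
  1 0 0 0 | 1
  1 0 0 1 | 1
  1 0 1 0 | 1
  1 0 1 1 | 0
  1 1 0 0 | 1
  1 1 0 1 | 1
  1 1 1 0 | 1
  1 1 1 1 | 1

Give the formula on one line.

((~c & ((~d | a) | ~b)) | ((b & a) | ~d))

  ~c = 1100110011001100
  ~d = 1010101010101010
  (~d | a) = 1010101011111111
  ~b = 1111000011110000
  ((~d | a) | ~b) = 1111101011111111
  (~c & ((~d | a) | ~b)) = 1100100011001100
  (b & a) = 0000000000001111
  ((b & a) | ~d) = 1010101010101111
  ((~c & ((~d | a) | ~b)) | ((b & a) | ~d)) = 1110101011101111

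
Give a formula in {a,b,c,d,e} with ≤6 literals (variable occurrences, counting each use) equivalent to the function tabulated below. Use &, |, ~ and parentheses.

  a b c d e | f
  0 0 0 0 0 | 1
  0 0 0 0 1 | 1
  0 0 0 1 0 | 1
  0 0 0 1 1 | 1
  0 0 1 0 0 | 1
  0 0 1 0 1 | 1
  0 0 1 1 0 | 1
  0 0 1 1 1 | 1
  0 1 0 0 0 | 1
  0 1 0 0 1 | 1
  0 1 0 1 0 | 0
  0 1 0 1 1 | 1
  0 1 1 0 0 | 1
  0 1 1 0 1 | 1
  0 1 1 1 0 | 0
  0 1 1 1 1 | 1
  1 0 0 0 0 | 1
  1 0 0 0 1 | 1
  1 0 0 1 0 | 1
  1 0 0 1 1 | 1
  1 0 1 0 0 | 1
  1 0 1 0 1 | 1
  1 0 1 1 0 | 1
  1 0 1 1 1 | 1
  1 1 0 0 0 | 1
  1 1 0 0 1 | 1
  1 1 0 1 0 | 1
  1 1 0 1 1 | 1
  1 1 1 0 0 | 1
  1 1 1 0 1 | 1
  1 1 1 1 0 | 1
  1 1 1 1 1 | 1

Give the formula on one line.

(((~a & ~b) | (a | ~d)) | (e & ~a))

  ~a = 11111111111111110000000000000000
  ~b = 11111111000000001111111100000000
  (~a & ~b) = 11111111000000000000000000000000
  ~d = 11001100110011001100110011001100
  (a | ~d) = 11001100110011001111111111111111
  ((~a & ~b) | (a | ~d)) = 11111111110011001111111111111111
  (e & ~a) = 01010101010101010000000000000000
  (((~a & ~b) | (a | ~d)) | (e & ~a)) = 11111111110111011111111111111111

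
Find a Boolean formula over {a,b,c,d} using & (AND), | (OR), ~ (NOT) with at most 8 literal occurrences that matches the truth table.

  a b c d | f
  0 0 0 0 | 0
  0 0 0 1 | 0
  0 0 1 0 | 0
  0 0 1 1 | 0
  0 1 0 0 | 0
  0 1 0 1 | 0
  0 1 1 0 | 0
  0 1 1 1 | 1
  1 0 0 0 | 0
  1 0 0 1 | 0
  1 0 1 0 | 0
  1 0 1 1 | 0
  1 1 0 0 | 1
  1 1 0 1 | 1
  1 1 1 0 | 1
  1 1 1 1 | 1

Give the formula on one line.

(b & (a | (d & (b & c))))

  (b & c) = 0000001100000011
  (d & (b & c)) = 0000000100000001
  (a | (d & (b & c))) = 0000000111111111
  (b & (a | (d & (b & c)))) = 0000000100001111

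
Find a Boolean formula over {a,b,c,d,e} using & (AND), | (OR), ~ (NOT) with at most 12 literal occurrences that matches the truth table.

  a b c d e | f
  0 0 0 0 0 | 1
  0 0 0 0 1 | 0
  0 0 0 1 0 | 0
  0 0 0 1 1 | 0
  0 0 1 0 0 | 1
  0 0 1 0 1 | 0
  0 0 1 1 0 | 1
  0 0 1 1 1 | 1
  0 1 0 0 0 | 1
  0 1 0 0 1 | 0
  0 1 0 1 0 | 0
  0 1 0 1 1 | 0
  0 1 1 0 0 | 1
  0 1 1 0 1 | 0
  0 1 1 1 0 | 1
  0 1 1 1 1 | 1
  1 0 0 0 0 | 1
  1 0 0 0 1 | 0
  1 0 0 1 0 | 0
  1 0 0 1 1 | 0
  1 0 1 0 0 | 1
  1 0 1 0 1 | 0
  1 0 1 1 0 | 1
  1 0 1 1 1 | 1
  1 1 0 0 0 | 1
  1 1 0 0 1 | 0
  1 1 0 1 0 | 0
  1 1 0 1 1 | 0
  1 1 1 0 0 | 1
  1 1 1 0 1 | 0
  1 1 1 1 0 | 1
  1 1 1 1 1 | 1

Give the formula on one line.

  ~d = 11001100110011001100110011001100
  (~d | c) = 11001111110011111100111111001111
  ~e = 10101010101010101010101010101010
  (c | a) = 00001111000011111111111111111111
  (~e | d) = 10111011101110111011101110111011
  ((c | a) & (~e | d)) = 00001011000010111011101110111011
  (~e | ((c | a) & (~e | d))) = 10101011101010111011101110111011
  ((~e | ((c | a) & (~e | d))) & e) = 00000001000000010001000100010001
  (((~e | ((c | a) & (~e | d))) & e) | ~e) = 10101011101010111011101110111011
  ((~d | c) & (((~e | ((c | a) & (~e | d))) & e) | ~e)) = 10001011100010111000101110001011

((~d | c) & (((~e | ((c | a) & (~e | d))) & e) | ~e))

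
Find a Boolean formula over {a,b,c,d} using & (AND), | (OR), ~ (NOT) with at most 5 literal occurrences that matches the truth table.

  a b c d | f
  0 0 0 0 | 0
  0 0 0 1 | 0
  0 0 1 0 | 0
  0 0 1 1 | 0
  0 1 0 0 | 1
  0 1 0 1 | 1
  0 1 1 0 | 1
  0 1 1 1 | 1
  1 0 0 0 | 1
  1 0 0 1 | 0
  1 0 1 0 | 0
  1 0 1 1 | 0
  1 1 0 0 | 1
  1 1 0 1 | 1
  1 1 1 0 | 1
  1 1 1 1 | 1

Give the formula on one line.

  ~d = 1010101010101010
  ~c = 1100110011001100
  (~d & ~c) = 1000100010001000
  (a & (~d & ~c)) = 0000000010001000
  (b | (a & (~d & ~c))) = 0000111110001111

(b | (a & (~d & ~c)))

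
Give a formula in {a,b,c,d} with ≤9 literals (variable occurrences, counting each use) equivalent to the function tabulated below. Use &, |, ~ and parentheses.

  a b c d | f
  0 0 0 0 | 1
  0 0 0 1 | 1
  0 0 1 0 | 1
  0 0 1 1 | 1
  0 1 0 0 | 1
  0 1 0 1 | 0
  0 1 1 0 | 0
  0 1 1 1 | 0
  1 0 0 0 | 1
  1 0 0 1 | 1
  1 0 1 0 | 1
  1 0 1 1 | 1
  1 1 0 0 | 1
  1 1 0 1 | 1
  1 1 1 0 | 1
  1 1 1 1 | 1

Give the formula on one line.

  ~c = 1100110011001100
  ~d = 1010101010101010
  (~c & ~d) = 1000100010001000
  (a & c) = 0000000000110011
  ~b = 1111000011110000
  ((a & c) | ~b) = 1111000011110011
  (((a & c) | ~b) | a) = 1111000011111111
  ((~c & ~d) | (((a & c) | ~b) | a)) = 1111100011111111

((~c & ~d) | (((a & c) | ~b) | a))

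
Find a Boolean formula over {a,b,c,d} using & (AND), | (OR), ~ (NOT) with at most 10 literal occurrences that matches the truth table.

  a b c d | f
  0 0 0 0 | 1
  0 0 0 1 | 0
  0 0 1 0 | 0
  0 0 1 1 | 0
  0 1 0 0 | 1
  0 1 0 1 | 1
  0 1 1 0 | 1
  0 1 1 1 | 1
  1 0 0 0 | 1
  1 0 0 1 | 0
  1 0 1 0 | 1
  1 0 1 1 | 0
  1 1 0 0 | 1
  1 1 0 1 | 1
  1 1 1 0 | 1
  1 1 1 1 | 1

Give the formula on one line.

  ~d = 1010101010101010
  (b | ~d) = 1010111110101111
  (a | b) = 0000111111111111
  ~c = 1100110011001100
  ~b = 1111000011110000
  (~b | a) = 1111000011111111
  (~c & (~b | a)) = 1100000011001100
  (d | (~c & (~b | a))) = 1101010111011101
  (~c | (d | (~c & (~b | a)))) = 1101110111011101
  ((a | b) | (~c | (d | (~c & (~b | a))))) = 1101111111111111
  ((b | ~d) & ((a | b) | (~c | (d | (~c & (~b | a)))))) = 1000111110101111

((b | ~d) & ((a | b) | (~c | (d | (~c & (~b | a))))))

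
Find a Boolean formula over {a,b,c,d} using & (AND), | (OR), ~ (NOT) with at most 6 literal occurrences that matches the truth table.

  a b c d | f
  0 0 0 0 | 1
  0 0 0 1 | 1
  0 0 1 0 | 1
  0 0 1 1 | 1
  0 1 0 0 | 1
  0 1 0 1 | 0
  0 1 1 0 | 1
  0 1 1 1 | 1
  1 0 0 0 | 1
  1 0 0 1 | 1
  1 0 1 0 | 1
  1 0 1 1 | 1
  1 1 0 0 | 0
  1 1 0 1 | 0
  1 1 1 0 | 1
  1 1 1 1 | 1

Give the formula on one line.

  ~d = 1010101010101010
  ~a = 1111111100000000
  (~d & ~a) = 1010101000000000
  (c | (~d & ~a)) = 1011101100110011
  ~b = 1111000011110000
  ((c | (~d & ~a)) | ~b) = 1111101111110011

((c | (~d & ~a)) | ~b)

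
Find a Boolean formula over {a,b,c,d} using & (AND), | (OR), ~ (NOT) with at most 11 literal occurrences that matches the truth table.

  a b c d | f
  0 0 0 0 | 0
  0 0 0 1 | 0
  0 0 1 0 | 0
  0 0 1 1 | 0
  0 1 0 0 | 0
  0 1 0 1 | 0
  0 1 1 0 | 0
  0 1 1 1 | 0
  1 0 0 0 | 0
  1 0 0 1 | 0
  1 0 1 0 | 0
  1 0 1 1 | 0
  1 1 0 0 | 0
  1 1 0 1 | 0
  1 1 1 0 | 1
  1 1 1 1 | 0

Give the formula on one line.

  ~b = 1111000011110000
  (~b & c) = 0011000000110000
  (a | (~b & c)) = 0011000011111111
  ~d = 1010101010101010
  ~a = 1111111100000000
  (~d | ~a) = 1111111110101010
  (~b | (~d | ~a)) = 1111111111111010
  ((a | (~b & c)) & (~b | (~d | ~a))) = 0011000011111010
  (b & c) = 0000001100000011
  (((a | (~b & c)) & (~b | (~d | ~a))) & (b & c)) = 0000000000000010

(((a | (~b & c)) & (~b | (~d | ~a))) & (b & c))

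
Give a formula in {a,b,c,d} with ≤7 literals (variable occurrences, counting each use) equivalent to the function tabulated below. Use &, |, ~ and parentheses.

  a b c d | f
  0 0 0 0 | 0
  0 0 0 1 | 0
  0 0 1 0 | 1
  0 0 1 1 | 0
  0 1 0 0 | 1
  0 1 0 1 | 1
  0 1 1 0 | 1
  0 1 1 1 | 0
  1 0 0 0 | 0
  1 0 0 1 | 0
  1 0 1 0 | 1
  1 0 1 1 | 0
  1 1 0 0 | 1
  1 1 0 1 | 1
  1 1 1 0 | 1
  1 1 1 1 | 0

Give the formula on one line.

  ~c = 1100110011001100
  ~d = 1010101010101010
  (~c | ~d) = 1110111011101110
  (c & (~c | ~d)) = 0010001000100010
  (b & ~c) = 0000110000001100
  ((c & (~c | ~d)) | (b & ~c)) = 0010111000101110

((c & (~c | ~d)) | (b & ~c))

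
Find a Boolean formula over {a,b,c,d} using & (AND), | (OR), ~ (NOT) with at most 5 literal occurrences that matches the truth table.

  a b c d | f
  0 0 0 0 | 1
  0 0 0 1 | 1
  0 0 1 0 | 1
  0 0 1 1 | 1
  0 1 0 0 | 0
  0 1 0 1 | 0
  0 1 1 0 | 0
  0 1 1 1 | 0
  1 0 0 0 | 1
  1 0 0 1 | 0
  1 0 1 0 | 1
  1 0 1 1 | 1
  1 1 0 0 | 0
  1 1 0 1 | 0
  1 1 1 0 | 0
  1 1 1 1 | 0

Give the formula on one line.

(~b & ((c | ~a) | ~d))

  ~b = 1111000011110000
  ~a = 1111111100000000
  (c | ~a) = 1111111100110011
  ~d = 1010101010101010
  ((c | ~a) | ~d) = 1111111110111011
  (~b & ((c | ~a) | ~d)) = 1111000010110000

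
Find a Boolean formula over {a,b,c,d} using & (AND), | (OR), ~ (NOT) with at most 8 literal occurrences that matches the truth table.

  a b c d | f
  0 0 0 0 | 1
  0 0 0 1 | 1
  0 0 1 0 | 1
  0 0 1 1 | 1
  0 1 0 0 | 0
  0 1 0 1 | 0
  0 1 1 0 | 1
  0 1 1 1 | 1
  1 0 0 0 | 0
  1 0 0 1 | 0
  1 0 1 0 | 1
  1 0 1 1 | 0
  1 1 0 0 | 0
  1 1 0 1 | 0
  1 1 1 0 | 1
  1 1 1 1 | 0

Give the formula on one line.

  ~a = 1111111100000000
  ~b = 1111000011110000
  (c | ~b) = 1111001111110011
  (~a & (c | ~b)) = 1111001100000000
  ~d = 1010101010101010
  (c & ~d) = 0010001000100010
  ((~a & (c | ~b)) | (c & ~d)) = 1111001100100010

((~a & (c | ~b)) | (c & ~d))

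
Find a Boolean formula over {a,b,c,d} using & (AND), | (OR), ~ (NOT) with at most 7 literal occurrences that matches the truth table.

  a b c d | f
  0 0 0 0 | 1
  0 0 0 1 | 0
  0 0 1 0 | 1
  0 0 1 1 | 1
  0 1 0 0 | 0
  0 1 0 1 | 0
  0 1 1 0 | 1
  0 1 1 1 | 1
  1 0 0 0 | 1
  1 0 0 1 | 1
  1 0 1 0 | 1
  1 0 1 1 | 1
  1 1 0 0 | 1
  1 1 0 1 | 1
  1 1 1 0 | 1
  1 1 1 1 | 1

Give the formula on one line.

  ~b = 1111000011110000
  (~b | c) = 1111001111110011
  ~d = 1010101010101010
  ((~b | c) & ~d) = 1010001010100010
  (a | c) = 0011001111111111
  (((~b | c) & ~d) | (a | c)) = 1011001111111111

(((~b | c) & ~d) | (a | c))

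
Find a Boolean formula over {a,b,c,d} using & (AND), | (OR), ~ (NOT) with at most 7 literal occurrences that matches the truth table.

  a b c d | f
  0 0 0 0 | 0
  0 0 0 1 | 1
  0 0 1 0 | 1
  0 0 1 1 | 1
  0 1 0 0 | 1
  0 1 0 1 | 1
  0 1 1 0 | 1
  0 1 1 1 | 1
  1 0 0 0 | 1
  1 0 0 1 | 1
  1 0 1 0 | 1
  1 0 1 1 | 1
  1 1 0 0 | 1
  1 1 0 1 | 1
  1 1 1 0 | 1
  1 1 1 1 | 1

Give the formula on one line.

((b | c) | ((d | a) | c))

  (b | c) = 0011111100111111
  (d | a) = 0101010111111111
  ((d | a) | c) = 0111011111111111
  ((b | c) | ((d | a) | c)) = 0111111111111111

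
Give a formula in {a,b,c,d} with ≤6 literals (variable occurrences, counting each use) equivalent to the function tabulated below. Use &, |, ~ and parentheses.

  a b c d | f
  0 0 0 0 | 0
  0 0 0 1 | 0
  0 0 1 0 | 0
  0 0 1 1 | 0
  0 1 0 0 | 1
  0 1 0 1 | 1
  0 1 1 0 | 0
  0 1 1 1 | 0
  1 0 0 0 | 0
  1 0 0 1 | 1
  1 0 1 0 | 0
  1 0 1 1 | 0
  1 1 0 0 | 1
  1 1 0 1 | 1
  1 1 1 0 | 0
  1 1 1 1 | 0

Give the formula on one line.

  (b | d) = 0101111101011111
  ~a = 1111111100000000
  (b & ~a) = 0000111100000000
  (a | (b & ~a)) = 0000111111111111
  ((b | d) & (a | (b & ~a))) = 0000111101011111
  ~c = 1100110011001100
  (((b | d) & (a | (b & ~a))) & ~c) = 0000110001001100

(((b | d) & (a | (b & ~a))) & ~c)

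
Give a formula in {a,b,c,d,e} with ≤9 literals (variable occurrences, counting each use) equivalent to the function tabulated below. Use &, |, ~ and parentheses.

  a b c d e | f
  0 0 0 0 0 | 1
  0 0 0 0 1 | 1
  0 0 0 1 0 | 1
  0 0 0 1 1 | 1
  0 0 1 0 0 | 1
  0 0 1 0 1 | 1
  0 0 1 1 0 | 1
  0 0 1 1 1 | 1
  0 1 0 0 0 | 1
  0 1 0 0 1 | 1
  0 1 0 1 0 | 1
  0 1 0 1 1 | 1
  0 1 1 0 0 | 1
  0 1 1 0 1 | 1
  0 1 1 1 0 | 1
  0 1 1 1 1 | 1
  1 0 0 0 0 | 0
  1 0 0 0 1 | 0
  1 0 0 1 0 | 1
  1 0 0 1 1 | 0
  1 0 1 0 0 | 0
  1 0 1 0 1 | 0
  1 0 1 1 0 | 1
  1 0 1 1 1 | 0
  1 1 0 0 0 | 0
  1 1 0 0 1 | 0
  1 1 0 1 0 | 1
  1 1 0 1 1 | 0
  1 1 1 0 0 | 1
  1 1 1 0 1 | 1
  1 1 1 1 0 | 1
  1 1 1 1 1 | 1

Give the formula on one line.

((~a | (b & (a & c))) | (d & ~e))

  ~a = 11111111111111110000000000000000
  (a & c) = 00000000000000000000111100001111
  (b & (a & c)) = 00000000000000000000000000001111
  (~a | (b & (a & c))) = 11111111111111110000000000001111
  ~e = 10101010101010101010101010101010
  (d & ~e) = 00100010001000100010001000100010
  ((~a | (b & (a & c))) | (d & ~e)) = 11111111111111110010001000101111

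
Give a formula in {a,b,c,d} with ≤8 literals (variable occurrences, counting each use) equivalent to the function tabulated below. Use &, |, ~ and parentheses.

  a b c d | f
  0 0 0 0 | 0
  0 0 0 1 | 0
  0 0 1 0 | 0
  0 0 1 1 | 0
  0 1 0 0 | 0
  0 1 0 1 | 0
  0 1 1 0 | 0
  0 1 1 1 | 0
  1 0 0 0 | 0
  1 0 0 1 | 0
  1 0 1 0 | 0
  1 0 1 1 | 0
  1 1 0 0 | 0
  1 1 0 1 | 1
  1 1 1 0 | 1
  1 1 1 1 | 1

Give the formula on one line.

((a & b) & (((c | ~b) | d) & (d | b)))

  (a & b) = 0000000000001111
  ~b = 1111000011110000
  (c | ~b) = 1111001111110011
  ((c | ~b) | d) = 1111011111110111
  (d | b) = 0101111101011111
  (((c | ~b) | d) & (d | b)) = 0101011101010111
  ((a & b) & (((c | ~b) | d) & (d | b))) = 0000000000000111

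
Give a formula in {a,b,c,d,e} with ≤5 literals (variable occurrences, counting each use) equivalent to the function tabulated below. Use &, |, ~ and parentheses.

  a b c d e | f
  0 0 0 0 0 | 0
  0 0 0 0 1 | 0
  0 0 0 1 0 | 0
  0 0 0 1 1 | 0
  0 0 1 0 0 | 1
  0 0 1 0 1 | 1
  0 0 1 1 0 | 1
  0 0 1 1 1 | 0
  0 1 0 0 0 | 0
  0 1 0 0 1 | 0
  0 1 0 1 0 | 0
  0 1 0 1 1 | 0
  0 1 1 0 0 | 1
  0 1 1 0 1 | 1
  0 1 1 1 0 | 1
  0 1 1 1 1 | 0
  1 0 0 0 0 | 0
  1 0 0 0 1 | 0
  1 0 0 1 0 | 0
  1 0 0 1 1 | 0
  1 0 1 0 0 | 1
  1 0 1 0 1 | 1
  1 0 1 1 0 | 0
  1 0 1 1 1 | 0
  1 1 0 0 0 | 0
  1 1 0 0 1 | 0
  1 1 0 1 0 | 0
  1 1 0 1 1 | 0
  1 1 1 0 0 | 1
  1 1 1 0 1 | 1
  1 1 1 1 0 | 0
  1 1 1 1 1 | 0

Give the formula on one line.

  ~d = 11001100110011001100110011001100
  ~a = 11111111111111110000000000000000
  ~e = 10101010101010101010101010101010
  (~a & ~e) = 10101010101010100000000000000000
  (~d | (~a & ~e)) = 11101110111011101100110011001100
  ((~d | (~a & ~e)) & c) = 00001110000011100000110000001100

((~d | (~a & ~e)) & c)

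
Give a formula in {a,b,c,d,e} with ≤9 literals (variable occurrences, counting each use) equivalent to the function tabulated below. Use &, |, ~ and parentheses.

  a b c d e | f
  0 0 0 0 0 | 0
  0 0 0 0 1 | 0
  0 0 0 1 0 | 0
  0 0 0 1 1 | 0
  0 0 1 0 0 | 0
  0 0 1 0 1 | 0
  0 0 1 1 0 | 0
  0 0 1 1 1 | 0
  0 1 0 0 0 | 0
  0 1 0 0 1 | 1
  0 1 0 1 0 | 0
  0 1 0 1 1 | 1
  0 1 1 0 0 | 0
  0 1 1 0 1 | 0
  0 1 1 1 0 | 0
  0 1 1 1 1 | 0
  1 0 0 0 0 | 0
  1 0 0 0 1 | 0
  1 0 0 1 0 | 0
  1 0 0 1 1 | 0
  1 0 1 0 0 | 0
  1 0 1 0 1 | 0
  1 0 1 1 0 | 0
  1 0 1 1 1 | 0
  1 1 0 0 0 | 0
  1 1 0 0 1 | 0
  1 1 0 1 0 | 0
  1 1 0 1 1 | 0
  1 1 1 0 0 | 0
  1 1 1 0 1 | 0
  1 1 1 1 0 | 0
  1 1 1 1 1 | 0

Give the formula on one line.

(((b & (c | ~a)) & (~b | ~c)) & (e | c))

  ~a = 11111111111111110000000000000000
  (c | ~a) = 11111111111111110000111100001111
  (b & (c | ~a)) = 00000000111111110000000000001111
  ~b = 11111111000000001111111100000000
  ~c = 11110000111100001111000011110000
  (~b | ~c) = 11111111111100001111111111110000
  ((b & (c | ~a)) & (~b | ~c)) = 00000000111100000000000000000000
  (e | c) = 01011111010111110101111101011111
  (((b & (c | ~a)) & (~b | ~c)) & (e | c)) = 00000000010100000000000000000000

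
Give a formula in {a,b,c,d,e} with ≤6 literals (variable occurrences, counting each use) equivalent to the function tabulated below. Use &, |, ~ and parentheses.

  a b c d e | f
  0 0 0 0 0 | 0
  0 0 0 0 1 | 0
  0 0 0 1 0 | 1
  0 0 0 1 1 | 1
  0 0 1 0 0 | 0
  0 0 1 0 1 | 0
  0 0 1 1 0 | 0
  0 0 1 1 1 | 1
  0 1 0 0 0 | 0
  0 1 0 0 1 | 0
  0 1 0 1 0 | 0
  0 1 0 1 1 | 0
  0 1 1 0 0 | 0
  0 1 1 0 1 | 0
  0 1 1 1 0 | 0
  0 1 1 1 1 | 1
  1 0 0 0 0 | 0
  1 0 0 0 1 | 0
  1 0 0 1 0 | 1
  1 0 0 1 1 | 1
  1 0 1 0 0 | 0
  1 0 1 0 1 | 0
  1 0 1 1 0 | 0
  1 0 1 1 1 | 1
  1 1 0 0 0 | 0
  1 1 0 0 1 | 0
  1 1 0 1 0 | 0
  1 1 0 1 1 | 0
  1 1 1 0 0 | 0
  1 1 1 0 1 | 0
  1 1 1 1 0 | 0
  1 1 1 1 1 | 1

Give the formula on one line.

  ~d = 11001100110011001100110011001100
  ~c = 11110000111100001111000011110000
  ~b = 11111111000000001111111100000000
  (~c & ~b) = 11110000000000001111000000000000
  (~d | (~c & ~b)) = 11111100110011001111110011001100
  (e & c) = 00000101000001010000010100000101
  ((~d | (~c & ~b)) | (e & c)) = 11111101110011011111110111001101
  (((~d | (~c & ~b)) | (e & c)) & d) = 00110001000000010011000100000001

(((~d | (~c & ~b)) | (e & c)) & d)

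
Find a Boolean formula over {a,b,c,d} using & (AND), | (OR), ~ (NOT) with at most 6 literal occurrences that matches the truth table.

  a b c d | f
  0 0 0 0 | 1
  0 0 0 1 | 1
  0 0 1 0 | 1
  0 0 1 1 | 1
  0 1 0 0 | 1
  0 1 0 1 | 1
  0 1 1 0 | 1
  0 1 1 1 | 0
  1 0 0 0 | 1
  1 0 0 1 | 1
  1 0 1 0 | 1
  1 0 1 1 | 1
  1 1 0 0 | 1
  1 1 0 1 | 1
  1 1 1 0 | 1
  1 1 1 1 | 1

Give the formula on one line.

  ~d = 1010101010101010
  ~c = 1100110011001100
  (~d | ~c) = 1110111011101110
  ~b = 1111000011110000
  (d & ~b) = 0101000001010000
  ((~d | ~c) | (d & ~b)) = 1111111011111110
  (((~d | ~c) | (d & ~b)) | a) = 1111111011111111

(((~d | ~c) | (d & ~b)) | a)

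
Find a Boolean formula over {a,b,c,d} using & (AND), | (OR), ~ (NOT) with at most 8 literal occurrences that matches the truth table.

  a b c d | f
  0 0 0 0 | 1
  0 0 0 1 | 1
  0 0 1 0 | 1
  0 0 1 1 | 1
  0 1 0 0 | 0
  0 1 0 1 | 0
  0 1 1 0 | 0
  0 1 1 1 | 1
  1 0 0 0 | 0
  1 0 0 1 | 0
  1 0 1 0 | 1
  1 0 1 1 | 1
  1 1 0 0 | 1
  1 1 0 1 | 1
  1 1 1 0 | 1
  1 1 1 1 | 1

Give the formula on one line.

(((a & (b & ~c)) | (~a & ~b)) | ((a | d) & c))

  ~c = 1100110011001100
  (b & ~c) = 0000110000001100
  (a & (b & ~c)) = 0000000000001100
  ~a = 1111111100000000
  ~b = 1111000011110000
  (~a & ~b) = 1111000000000000
  ((a & (b & ~c)) | (~a & ~b)) = 1111000000001100
  (a | d) = 0101010111111111
  ((a | d) & c) = 0001000100110011
  (((a & (b & ~c)) | (~a & ~b)) | ((a | d) & c)) = 1111000100111111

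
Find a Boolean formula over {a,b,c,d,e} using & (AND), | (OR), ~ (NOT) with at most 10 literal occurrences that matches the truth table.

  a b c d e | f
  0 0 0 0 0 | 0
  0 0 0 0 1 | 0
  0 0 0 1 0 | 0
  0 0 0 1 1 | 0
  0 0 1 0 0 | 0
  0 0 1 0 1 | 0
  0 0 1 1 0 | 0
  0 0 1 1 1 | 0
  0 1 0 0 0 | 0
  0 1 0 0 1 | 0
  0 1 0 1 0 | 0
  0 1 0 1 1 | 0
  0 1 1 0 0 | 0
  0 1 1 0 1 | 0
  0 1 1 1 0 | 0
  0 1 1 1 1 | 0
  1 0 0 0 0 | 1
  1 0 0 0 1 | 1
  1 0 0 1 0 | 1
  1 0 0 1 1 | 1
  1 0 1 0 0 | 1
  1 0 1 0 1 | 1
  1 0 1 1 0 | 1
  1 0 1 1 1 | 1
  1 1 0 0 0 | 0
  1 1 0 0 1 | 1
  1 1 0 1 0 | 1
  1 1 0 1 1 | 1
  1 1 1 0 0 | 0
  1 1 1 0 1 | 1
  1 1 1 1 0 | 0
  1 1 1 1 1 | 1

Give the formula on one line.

  (a & e) = 00000000000000000101010101010101
  ~c = 11110000111100001111000011110000
  (e | ~c) = 11110101111101011111010111110101
  ~a = 11111111111111110000000000000000
  (~a | d) = 11111111111111110011001100110011
  ((e | ~c) & (~a | d)) = 11110101111101010011000100110001
  ~b = 11111111000000001111111100000000
  (((e | ~c) & (~a | d)) | ~b) = 11111111111101011111111100110001
  (a & (((e | ~c) & (~a | d)) | ~b)) = 00000000000000001111111100110001
  ((a & e) | (a & (((e | ~c) & (~a | d)) | ~b))) = 00000000000000001111111101110101

((a & e) | (a & (((e | ~c) & (~a | d)) | ~b)))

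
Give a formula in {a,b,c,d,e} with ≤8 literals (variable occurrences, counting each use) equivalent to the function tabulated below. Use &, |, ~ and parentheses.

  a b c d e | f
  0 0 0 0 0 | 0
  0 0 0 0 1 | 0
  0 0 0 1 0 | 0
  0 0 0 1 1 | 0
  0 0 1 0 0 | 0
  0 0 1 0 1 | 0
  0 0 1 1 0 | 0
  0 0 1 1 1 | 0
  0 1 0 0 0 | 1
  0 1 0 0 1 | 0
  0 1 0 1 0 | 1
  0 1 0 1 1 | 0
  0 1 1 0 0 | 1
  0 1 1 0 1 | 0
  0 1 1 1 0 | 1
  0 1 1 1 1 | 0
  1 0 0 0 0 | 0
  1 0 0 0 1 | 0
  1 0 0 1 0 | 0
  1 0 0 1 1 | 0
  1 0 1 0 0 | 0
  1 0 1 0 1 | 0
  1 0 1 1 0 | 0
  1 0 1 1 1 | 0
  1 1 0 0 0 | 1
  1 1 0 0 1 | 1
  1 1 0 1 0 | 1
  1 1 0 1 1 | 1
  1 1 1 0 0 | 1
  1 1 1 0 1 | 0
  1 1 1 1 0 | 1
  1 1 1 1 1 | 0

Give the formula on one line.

  ~c = 11110000111100001111000011110000
  (~c & b) = 00000000111100000000000011110000
  ((~c & b) & a) = 00000000000000000000000011110000
  ~e = 10101010101010101010101010101010
  (~e & b) = 00000000101010100000000010101010
  (((~c & b) & a) | (~e & b)) = 00000000101010100000000011111010

(((~c & b) & a) | (~e & b))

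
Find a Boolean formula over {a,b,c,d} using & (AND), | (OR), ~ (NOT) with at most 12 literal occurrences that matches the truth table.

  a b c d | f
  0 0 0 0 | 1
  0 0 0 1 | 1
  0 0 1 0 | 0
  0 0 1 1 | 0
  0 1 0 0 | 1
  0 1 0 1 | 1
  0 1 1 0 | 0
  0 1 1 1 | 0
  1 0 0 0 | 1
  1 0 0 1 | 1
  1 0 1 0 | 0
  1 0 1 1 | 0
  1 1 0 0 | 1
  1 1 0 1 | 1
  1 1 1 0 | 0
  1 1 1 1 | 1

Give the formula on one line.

  ~c = 1100110011001100
  (a & d) = 0000000001010101
  (~c | (a & d)) = 1100110011011101
  ~d = 1010101010101010
  (~c | ~d) = 1110111011101110
  ((~c | (a & d)) & (~c | ~d)) = 1100110011001100
  ~b = 1111000011110000
  (~b | d) = 1111010111110101
  (a & b) = 0000000000001111
  ((~b | d) & (a & b)) = 0000000000000101
  (((~c | (a & d)) & (~c | ~d)) | ((~b | d) & (a & b))) = 1100110011001101

(((~c | (a & d)) & (~c | ~d)) | ((~b | d) & (a & b)))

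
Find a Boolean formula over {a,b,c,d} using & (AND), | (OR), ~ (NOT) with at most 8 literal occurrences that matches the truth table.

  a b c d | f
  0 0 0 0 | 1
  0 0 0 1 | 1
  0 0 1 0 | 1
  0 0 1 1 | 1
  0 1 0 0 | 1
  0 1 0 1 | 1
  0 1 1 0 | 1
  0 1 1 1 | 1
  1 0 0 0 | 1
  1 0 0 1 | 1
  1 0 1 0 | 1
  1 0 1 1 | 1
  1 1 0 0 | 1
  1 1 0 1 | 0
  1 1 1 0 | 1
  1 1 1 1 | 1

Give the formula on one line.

(((((~d | ~a) & b) | ~a) | ~b) | (~b | c))

  ~d = 1010101010101010
  ~a = 1111111100000000
  (~d | ~a) = 1111111110101010
  ((~d | ~a) & b) = 0000111100001010
  (((~d | ~a) & b) | ~a) = 1111111100001010
  ~b = 1111000011110000
  ((((~d | ~a) & b) | ~a) | ~b) = 1111111111111010
  (~b | c) = 1111001111110011
  (((((~d | ~a) & b) | ~a) | ~b) | (~b | c)) = 1111111111111011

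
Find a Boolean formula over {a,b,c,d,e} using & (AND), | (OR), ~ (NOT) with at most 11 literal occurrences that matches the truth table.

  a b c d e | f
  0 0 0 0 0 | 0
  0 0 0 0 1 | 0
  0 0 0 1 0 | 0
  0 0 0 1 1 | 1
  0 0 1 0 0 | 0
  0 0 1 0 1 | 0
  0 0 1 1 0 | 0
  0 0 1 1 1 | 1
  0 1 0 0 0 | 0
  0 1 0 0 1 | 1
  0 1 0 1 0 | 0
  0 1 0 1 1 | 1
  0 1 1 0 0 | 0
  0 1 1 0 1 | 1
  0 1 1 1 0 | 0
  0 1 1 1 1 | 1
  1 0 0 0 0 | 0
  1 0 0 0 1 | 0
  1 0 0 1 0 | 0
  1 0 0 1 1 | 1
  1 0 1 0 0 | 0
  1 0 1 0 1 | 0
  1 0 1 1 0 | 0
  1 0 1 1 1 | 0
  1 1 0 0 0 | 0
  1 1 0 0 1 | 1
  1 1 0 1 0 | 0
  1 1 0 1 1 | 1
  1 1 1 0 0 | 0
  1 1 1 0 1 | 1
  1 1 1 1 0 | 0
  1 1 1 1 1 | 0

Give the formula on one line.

((e & (~e | (b | d))) & ((~c | ~d) | (c & (e & ~a))))

  ~e = 10101010101010101010101010101010
  (b | d) = 00110011111111110011001111111111
  (~e | (b | d)) = 10111011111111111011101111111111
  (e & (~e | (b | d))) = 00010001010101010001000101010101
  ~c = 11110000111100001111000011110000
  ~d = 11001100110011001100110011001100
  (~c | ~d) = 11111100111111001111110011111100
  ~a = 11111111111111110000000000000000
  (e & ~a) = 01010101010101010000000000000000
  (c & (e & ~a)) = 00000101000001010000000000000000
  ((~c | ~d) | (c & (e & ~a))) = 11111101111111011111110011111100
  ((e & (~e | (b | d))) & ((~c | ~d) | (c & (e & ~a)))) = 00010001010101010001000001010100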